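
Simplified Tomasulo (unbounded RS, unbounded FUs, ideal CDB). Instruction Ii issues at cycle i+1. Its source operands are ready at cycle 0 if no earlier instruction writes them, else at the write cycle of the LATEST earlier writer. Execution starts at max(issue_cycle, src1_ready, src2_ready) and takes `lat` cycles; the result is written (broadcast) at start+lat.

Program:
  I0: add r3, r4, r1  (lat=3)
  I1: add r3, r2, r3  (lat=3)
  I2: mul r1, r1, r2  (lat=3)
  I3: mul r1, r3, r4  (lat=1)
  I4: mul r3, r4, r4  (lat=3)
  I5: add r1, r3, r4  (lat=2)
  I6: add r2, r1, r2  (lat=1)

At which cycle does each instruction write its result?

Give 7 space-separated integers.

Answer: 4 7 6 8 8 10 11

Derivation:
I0 add r3: issue@1 deps=(None,None) exec_start@1 write@4
I1 add r3: issue@2 deps=(None,0) exec_start@4 write@7
I2 mul r1: issue@3 deps=(None,None) exec_start@3 write@6
I3 mul r1: issue@4 deps=(1,None) exec_start@7 write@8
I4 mul r3: issue@5 deps=(None,None) exec_start@5 write@8
I5 add r1: issue@6 deps=(4,None) exec_start@8 write@10
I6 add r2: issue@7 deps=(5,None) exec_start@10 write@11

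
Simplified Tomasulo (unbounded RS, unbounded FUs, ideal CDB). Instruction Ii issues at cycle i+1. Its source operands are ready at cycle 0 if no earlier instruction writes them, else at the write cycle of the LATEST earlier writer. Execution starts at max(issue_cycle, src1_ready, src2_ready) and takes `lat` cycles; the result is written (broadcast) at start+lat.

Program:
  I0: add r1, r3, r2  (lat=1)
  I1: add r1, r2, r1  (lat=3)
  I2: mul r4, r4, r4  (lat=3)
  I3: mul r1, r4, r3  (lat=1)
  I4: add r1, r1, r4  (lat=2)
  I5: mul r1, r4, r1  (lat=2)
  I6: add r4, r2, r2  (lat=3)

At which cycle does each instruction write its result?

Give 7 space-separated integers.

Answer: 2 5 6 7 9 11 10

Derivation:
I0 add r1: issue@1 deps=(None,None) exec_start@1 write@2
I1 add r1: issue@2 deps=(None,0) exec_start@2 write@5
I2 mul r4: issue@3 deps=(None,None) exec_start@3 write@6
I3 mul r1: issue@4 deps=(2,None) exec_start@6 write@7
I4 add r1: issue@5 deps=(3,2) exec_start@7 write@9
I5 mul r1: issue@6 deps=(2,4) exec_start@9 write@11
I6 add r4: issue@7 deps=(None,None) exec_start@7 write@10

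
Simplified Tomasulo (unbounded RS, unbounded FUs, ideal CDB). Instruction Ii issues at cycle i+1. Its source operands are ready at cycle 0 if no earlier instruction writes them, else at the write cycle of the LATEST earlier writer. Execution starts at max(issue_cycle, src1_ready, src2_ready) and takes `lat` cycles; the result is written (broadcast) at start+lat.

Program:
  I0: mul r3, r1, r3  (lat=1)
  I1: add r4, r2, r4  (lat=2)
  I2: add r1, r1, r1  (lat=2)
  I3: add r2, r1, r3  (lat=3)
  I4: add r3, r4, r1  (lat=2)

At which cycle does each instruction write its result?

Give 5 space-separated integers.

Answer: 2 4 5 8 7

Derivation:
I0 mul r3: issue@1 deps=(None,None) exec_start@1 write@2
I1 add r4: issue@2 deps=(None,None) exec_start@2 write@4
I2 add r1: issue@3 deps=(None,None) exec_start@3 write@5
I3 add r2: issue@4 deps=(2,0) exec_start@5 write@8
I4 add r3: issue@5 deps=(1,2) exec_start@5 write@7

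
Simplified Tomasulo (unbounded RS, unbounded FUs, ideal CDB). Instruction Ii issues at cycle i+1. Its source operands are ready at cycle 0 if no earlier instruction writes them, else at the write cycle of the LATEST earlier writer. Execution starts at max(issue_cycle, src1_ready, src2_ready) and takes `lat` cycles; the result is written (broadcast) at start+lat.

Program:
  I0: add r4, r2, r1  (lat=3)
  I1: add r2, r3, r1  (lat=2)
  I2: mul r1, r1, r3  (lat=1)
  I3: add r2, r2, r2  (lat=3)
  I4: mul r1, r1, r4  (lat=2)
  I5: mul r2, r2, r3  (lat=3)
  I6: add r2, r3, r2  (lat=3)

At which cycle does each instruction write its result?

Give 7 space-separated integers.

Answer: 4 4 4 7 7 10 13

Derivation:
I0 add r4: issue@1 deps=(None,None) exec_start@1 write@4
I1 add r2: issue@2 deps=(None,None) exec_start@2 write@4
I2 mul r1: issue@3 deps=(None,None) exec_start@3 write@4
I3 add r2: issue@4 deps=(1,1) exec_start@4 write@7
I4 mul r1: issue@5 deps=(2,0) exec_start@5 write@7
I5 mul r2: issue@6 deps=(3,None) exec_start@7 write@10
I6 add r2: issue@7 deps=(None,5) exec_start@10 write@13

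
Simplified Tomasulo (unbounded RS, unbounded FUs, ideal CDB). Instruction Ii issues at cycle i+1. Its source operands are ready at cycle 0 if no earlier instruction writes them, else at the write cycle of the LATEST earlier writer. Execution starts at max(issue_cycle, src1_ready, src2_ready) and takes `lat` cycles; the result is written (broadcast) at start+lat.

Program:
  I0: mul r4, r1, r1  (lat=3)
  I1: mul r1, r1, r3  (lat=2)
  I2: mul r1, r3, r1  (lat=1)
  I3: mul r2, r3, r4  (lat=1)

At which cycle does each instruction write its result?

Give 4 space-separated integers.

Answer: 4 4 5 5

Derivation:
I0 mul r4: issue@1 deps=(None,None) exec_start@1 write@4
I1 mul r1: issue@2 deps=(None,None) exec_start@2 write@4
I2 mul r1: issue@3 deps=(None,1) exec_start@4 write@5
I3 mul r2: issue@4 deps=(None,0) exec_start@4 write@5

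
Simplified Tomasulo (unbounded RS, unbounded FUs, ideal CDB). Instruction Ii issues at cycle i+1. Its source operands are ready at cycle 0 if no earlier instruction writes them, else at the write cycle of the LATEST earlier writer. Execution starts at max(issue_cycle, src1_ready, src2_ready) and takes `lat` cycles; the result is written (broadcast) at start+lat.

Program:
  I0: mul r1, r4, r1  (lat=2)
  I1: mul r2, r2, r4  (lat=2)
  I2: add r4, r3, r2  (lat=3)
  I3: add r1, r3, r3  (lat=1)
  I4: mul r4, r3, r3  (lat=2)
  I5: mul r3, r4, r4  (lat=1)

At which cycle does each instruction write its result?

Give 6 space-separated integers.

Answer: 3 4 7 5 7 8

Derivation:
I0 mul r1: issue@1 deps=(None,None) exec_start@1 write@3
I1 mul r2: issue@2 deps=(None,None) exec_start@2 write@4
I2 add r4: issue@3 deps=(None,1) exec_start@4 write@7
I3 add r1: issue@4 deps=(None,None) exec_start@4 write@5
I4 mul r4: issue@5 deps=(None,None) exec_start@5 write@7
I5 mul r3: issue@6 deps=(4,4) exec_start@7 write@8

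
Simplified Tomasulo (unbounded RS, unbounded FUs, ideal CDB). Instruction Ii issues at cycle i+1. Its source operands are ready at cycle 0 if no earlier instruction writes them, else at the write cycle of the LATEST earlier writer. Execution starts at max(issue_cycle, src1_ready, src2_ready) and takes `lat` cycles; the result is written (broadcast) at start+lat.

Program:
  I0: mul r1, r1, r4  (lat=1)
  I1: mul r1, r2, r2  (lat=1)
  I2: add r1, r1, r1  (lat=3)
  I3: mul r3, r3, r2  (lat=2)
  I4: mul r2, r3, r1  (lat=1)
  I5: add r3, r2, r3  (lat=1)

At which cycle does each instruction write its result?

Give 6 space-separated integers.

I0 mul r1: issue@1 deps=(None,None) exec_start@1 write@2
I1 mul r1: issue@2 deps=(None,None) exec_start@2 write@3
I2 add r1: issue@3 deps=(1,1) exec_start@3 write@6
I3 mul r3: issue@4 deps=(None,None) exec_start@4 write@6
I4 mul r2: issue@5 deps=(3,2) exec_start@6 write@7
I5 add r3: issue@6 deps=(4,3) exec_start@7 write@8

Answer: 2 3 6 6 7 8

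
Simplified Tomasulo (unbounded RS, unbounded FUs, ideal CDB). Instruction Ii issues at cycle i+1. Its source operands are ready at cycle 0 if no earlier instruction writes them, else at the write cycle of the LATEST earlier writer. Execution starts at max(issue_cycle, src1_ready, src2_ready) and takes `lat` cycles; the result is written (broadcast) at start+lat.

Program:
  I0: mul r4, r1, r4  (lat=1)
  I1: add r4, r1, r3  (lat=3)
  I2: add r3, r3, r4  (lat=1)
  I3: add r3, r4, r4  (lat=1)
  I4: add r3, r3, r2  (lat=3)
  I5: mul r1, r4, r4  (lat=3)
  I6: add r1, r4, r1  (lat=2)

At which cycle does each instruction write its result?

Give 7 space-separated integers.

I0 mul r4: issue@1 deps=(None,None) exec_start@1 write@2
I1 add r4: issue@2 deps=(None,None) exec_start@2 write@5
I2 add r3: issue@3 deps=(None,1) exec_start@5 write@6
I3 add r3: issue@4 deps=(1,1) exec_start@5 write@6
I4 add r3: issue@5 deps=(3,None) exec_start@6 write@9
I5 mul r1: issue@6 deps=(1,1) exec_start@6 write@9
I6 add r1: issue@7 deps=(1,5) exec_start@9 write@11

Answer: 2 5 6 6 9 9 11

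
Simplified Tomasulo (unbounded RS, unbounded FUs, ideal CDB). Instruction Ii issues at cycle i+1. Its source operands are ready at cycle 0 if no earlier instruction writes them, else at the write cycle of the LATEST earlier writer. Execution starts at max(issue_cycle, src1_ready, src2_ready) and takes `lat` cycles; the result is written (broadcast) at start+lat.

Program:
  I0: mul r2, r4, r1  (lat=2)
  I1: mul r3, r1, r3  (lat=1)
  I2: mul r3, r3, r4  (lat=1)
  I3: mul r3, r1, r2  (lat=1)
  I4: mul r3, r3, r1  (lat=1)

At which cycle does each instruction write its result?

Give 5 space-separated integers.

I0 mul r2: issue@1 deps=(None,None) exec_start@1 write@3
I1 mul r3: issue@2 deps=(None,None) exec_start@2 write@3
I2 mul r3: issue@3 deps=(1,None) exec_start@3 write@4
I3 mul r3: issue@4 deps=(None,0) exec_start@4 write@5
I4 mul r3: issue@5 deps=(3,None) exec_start@5 write@6

Answer: 3 3 4 5 6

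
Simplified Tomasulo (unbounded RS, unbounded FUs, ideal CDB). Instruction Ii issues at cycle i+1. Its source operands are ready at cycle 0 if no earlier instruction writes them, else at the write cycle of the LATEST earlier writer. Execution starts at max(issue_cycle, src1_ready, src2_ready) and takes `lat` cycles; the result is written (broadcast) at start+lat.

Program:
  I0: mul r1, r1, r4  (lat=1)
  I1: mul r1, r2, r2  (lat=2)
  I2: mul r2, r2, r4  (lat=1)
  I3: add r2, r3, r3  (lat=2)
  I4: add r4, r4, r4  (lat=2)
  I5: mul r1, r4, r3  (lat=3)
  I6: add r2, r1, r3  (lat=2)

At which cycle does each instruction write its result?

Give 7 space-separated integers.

Answer: 2 4 4 6 7 10 12

Derivation:
I0 mul r1: issue@1 deps=(None,None) exec_start@1 write@2
I1 mul r1: issue@2 deps=(None,None) exec_start@2 write@4
I2 mul r2: issue@3 deps=(None,None) exec_start@3 write@4
I3 add r2: issue@4 deps=(None,None) exec_start@4 write@6
I4 add r4: issue@5 deps=(None,None) exec_start@5 write@7
I5 mul r1: issue@6 deps=(4,None) exec_start@7 write@10
I6 add r2: issue@7 deps=(5,None) exec_start@10 write@12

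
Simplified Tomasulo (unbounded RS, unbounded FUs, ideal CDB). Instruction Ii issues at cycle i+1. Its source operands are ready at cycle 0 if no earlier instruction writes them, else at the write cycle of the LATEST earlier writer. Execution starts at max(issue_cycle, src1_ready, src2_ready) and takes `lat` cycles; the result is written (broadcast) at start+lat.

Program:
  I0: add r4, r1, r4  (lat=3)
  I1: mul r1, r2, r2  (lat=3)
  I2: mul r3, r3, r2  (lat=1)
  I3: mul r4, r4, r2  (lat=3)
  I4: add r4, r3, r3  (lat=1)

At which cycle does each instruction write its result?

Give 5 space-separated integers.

I0 add r4: issue@1 deps=(None,None) exec_start@1 write@4
I1 mul r1: issue@2 deps=(None,None) exec_start@2 write@5
I2 mul r3: issue@3 deps=(None,None) exec_start@3 write@4
I3 mul r4: issue@4 deps=(0,None) exec_start@4 write@7
I4 add r4: issue@5 deps=(2,2) exec_start@5 write@6

Answer: 4 5 4 7 6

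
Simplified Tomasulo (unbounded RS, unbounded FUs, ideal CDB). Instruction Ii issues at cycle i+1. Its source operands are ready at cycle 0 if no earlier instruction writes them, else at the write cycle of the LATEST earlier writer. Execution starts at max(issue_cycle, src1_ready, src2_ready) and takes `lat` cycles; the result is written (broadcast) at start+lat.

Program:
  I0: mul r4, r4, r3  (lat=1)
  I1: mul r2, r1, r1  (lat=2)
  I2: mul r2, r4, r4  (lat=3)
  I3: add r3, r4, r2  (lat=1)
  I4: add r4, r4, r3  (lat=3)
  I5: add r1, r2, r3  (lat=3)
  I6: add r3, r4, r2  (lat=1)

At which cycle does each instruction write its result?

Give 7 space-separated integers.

I0 mul r4: issue@1 deps=(None,None) exec_start@1 write@2
I1 mul r2: issue@2 deps=(None,None) exec_start@2 write@4
I2 mul r2: issue@3 deps=(0,0) exec_start@3 write@6
I3 add r3: issue@4 deps=(0,2) exec_start@6 write@7
I4 add r4: issue@5 deps=(0,3) exec_start@7 write@10
I5 add r1: issue@6 deps=(2,3) exec_start@7 write@10
I6 add r3: issue@7 deps=(4,2) exec_start@10 write@11

Answer: 2 4 6 7 10 10 11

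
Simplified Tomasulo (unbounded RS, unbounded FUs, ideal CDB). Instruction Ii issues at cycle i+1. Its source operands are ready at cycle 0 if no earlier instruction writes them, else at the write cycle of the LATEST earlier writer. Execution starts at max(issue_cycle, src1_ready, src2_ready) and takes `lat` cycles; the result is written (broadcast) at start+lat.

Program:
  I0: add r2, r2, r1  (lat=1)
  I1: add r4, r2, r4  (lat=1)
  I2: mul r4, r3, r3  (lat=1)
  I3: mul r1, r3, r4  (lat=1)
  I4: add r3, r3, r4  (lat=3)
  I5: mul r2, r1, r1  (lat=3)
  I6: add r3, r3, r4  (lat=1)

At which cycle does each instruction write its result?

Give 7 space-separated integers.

I0 add r2: issue@1 deps=(None,None) exec_start@1 write@2
I1 add r4: issue@2 deps=(0,None) exec_start@2 write@3
I2 mul r4: issue@3 deps=(None,None) exec_start@3 write@4
I3 mul r1: issue@4 deps=(None,2) exec_start@4 write@5
I4 add r3: issue@5 deps=(None,2) exec_start@5 write@8
I5 mul r2: issue@6 deps=(3,3) exec_start@6 write@9
I6 add r3: issue@7 deps=(4,2) exec_start@8 write@9

Answer: 2 3 4 5 8 9 9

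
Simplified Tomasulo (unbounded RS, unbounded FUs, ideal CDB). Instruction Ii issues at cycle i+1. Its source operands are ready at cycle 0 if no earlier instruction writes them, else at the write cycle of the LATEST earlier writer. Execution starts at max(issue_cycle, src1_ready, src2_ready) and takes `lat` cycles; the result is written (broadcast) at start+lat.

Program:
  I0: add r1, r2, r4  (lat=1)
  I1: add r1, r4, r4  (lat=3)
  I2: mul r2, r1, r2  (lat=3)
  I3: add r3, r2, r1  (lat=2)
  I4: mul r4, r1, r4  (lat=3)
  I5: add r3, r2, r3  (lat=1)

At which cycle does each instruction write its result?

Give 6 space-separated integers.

I0 add r1: issue@1 deps=(None,None) exec_start@1 write@2
I1 add r1: issue@2 deps=(None,None) exec_start@2 write@5
I2 mul r2: issue@3 deps=(1,None) exec_start@5 write@8
I3 add r3: issue@4 deps=(2,1) exec_start@8 write@10
I4 mul r4: issue@5 deps=(1,None) exec_start@5 write@8
I5 add r3: issue@6 deps=(2,3) exec_start@10 write@11

Answer: 2 5 8 10 8 11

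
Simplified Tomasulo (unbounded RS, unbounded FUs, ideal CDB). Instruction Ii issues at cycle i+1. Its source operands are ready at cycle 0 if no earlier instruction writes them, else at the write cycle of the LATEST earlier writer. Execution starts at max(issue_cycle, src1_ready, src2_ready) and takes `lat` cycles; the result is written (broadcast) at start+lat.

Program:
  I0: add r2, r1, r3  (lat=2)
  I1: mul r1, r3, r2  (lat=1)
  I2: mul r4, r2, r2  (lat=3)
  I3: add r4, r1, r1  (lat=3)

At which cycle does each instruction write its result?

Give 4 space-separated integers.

I0 add r2: issue@1 deps=(None,None) exec_start@1 write@3
I1 mul r1: issue@2 deps=(None,0) exec_start@3 write@4
I2 mul r4: issue@3 deps=(0,0) exec_start@3 write@6
I3 add r4: issue@4 deps=(1,1) exec_start@4 write@7

Answer: 3 4 6 7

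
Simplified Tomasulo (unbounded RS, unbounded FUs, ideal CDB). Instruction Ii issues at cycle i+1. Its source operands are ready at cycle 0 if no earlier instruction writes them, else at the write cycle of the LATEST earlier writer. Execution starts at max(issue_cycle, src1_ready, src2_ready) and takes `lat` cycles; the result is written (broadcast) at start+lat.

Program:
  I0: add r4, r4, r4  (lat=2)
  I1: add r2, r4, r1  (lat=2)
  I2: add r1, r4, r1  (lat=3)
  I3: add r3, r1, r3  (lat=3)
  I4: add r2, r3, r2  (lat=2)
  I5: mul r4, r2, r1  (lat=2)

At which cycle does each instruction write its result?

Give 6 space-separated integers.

I0 add r4: issue@1 deps=(None,None) exec_start@1 write@3
I1 add r2: issue@2 deps=(0,None) exec_start@3 write@5
I2 add r1: issue@3 deps=(0,None) exec_start@3 write@6
I3 add r3: issue@4 deps=(2,None) exec_start@6 write@9
I4 add r2: issue@5 deps=(3,1) exec_start@9 write@11
I5 mul r4: issue@6 deps=(4,2) exec_start@11 write@13

Answer: 3 5 6 9 11 13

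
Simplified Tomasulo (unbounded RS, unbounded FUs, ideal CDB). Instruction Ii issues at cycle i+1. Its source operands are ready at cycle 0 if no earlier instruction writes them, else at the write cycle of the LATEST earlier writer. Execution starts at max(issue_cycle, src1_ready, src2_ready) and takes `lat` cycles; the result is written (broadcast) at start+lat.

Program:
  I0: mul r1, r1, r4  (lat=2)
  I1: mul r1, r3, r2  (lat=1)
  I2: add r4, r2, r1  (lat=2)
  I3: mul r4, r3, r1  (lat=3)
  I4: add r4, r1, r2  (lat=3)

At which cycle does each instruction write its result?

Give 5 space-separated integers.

I0 mul r1: issue@1 deps=(None,None) exec_start@1 write@3
I1 mul r1: issue@2 deps=(None,None) exec_start@2 write@3
I2 add r4: issue@3 deps=(None,1) exec_start@3 write@5
I3 mul r4: issue@4 deps=(None,1) exec_start@4 write@7
I4 add r4: issue@5 deps=(1,None) exec_start@5 write@8

Answer: 3 3 5 7 8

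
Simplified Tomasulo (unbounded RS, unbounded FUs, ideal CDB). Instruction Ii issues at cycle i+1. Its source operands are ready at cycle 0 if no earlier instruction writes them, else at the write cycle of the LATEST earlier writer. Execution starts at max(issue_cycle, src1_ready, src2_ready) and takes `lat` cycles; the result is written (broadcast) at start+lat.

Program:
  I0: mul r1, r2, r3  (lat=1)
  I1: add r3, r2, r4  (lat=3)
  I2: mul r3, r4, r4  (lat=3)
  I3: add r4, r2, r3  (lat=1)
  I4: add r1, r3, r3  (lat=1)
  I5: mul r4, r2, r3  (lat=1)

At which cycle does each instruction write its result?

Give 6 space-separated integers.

I0 mul r1: issue@1 deps=(None,None) exec_start@1 write@2
I1 add r3: issue@2 deps=(None,None) exec_start@2 write@5
I2 mul r3: issue@3 deps=(None,None) exec_start@3 write@6
I3 add r4: issue@4 deps=(None,2) exec_start@6 write@7
I4 add r1: issue@5 deps=(2,2) exec_start@6 write@7
I5 mul r4: issue@6 deps=(None,2) exec_start@6 write@7

Answer: 2 5 6 7 7 7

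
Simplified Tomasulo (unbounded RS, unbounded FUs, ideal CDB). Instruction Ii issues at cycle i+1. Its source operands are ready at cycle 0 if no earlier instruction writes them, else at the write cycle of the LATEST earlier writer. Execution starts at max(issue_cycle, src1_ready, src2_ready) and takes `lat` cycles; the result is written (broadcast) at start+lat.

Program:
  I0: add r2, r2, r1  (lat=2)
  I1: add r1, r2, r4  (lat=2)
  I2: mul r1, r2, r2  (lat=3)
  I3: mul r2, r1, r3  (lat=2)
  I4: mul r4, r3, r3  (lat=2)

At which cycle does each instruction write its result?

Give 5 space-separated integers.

I0 add r2: issue@1 deps=(None,None) exec_start@1 write@3
I1 add r1: issue@2 deps=(0,None) exec_start@3 write@5
I2 mul r1: issue@3 deps=(0,0) exec_start@3 write@6
I3 mul r2: issue@4 deps=(2,None) exec_start@6 write@8
I4 mul r4: issue@5 deps=(None,None) exec_start@5 write@7

Answer: 3 5 6 8 7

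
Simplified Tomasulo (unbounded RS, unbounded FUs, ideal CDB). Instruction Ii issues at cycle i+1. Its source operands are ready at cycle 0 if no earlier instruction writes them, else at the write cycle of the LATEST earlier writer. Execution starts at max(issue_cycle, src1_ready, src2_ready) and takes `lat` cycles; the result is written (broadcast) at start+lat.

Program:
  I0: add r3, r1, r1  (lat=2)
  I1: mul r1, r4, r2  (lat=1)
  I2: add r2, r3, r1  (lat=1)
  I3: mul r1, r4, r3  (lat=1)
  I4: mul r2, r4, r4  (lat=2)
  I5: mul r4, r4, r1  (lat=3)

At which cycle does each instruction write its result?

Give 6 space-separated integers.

Answer: 3 3 4 5 7 9

Derivation:
I0 add r3: issue@1 deps=(None,None) exec_start@1 write@3
I1 mul r1: issue@2 deps=(None,None) exec_start@2 write@3
I2 add r2: issue@3 deps=(0,1) exec_start@3 write@4
I3 mul r1: issue@4 deps=(None,0) exec_start@4 write@5
I4 mul r2: issue@5 deps=(None,None) exec_start@5 write@7
I5 mul r4: issue@6 deps=(None,3) exec_start@6 write@9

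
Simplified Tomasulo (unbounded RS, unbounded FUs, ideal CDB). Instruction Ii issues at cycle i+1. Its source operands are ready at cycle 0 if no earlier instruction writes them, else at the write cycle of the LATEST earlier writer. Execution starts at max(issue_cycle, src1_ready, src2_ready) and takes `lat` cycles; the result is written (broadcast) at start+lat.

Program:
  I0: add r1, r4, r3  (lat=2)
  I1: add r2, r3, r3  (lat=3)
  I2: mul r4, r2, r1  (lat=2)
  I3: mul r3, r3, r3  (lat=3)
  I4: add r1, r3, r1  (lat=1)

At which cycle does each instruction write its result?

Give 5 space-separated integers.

I0 add r1: issue@1 deps=(None,None) exec_start@1 write@3
I1 add r2: issue@2 deps=(None,None) exec_start@2 write@5
I2 mul r4: issue@3 deps=(1,0) exec_start@5 write@7
I3 mul r3: issue@4 deps=(None,None) exec_start@4 write@7
I4 add r1: issue@5 deps=(3,0) exec_start@7 write@8

Answer: 3 5 7 7 8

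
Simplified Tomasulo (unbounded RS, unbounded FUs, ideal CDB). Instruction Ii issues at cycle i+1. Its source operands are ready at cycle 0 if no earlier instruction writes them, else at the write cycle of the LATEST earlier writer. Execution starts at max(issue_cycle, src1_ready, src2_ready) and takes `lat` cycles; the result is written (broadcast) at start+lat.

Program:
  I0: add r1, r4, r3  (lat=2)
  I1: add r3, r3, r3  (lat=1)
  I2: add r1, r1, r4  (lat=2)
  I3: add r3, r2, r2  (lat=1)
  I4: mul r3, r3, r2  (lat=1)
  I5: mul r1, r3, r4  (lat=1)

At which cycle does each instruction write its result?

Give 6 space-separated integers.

I0 add r1: issue@1 deps=(None,None) exec_start@1 write@3
I1 add r3: issue@2 deps=(None,None) exec_start@2 write@3
I2 add r1: issue@3 deps=(0,None) exec_start@3 write@5
I3 add r3: issue@4 deps=(None,None) exec_start@4 write@5
I4 mul r3: issue@5 deps=(3,None) exec_start@5 write@6
I5 mul r1: issue@6 deps=(4,None) exec_start@6 write@7

Answer: 3 3 5 5 6 7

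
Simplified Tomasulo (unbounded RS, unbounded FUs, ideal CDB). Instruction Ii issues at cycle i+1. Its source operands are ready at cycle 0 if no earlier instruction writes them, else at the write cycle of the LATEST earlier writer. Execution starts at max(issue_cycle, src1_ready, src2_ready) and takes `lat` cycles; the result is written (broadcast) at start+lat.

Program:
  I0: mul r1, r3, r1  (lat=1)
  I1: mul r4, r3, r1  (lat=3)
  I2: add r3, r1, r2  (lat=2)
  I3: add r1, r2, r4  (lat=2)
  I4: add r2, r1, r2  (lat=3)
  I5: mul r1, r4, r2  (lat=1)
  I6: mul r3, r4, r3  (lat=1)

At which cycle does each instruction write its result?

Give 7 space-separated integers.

Answer: 2 5 5 7 10 11 8

Derivation:
I0 mul r1: issue@1 deps=(None,None) exec_start@1 write@2
I1 mul r4: issue@2 deps=(None,0) exec_start@2 write@5
I2 add r3: issue@3 deps=(0,None) exec_start@3 write@5
I3 add r1: issue@4 deps=(None,1) exec_start@5 write@7
I4 add r2: issue@5 deps=(3,None) exec_start@7 write@10
I5 mul r1: issue@6 deps=(1,4) exec_start@10 write@11
I6 mul r3: issue@7 deps=(1,2) exec_start@7 write@8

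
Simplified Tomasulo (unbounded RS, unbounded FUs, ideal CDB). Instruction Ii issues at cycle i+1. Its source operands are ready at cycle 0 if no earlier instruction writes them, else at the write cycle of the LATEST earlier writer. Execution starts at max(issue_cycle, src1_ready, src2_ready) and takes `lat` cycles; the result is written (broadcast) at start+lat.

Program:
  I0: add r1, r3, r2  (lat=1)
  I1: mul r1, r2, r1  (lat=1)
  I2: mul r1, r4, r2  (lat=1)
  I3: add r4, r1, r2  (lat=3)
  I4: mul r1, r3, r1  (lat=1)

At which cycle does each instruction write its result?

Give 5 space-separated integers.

I0 add r1: issue@1 deps=(None,None) exec_start@1 write@2
I1 mul r1: issue@2 deps=(None,0) exec_start@2 write@3
I2 mul r1: issue@3 deps=(None,None) exec_start@3 write@4
I3 add r4: issue@4 deps=(2,None) exec_start@4 write@7
I4 mul r1: issue@5 deps=(None,2) exec_start@5 write@6

Answer: 2 3 4 7 6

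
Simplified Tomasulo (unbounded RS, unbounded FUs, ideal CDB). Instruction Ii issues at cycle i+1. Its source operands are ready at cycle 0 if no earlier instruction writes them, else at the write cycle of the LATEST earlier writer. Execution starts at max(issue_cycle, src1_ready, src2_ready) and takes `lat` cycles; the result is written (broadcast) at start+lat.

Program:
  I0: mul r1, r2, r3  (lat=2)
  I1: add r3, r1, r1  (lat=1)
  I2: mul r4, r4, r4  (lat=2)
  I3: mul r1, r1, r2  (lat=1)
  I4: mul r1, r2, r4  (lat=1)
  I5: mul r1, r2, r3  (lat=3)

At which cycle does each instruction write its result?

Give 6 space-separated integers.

I0 mul r1: issue@1 deps=(None,None) exec_start@1 write@3
I1 add r3: issue@2 deps=(0,0) exec_start@3 write@4
I2 mul r4: issue@3 deps=(None,None) exec_start@3 write@5
I3 mul r1: issue@4 deps=(0,None) exec_start@4 write@5
I4 mul r1: issue@5 deps=(None,2) exec_start@5 write@6
I5 mul r1: issue@6 deps=(None,1) exec_start@6 write@9

Answer: 3 4 5 5 6 9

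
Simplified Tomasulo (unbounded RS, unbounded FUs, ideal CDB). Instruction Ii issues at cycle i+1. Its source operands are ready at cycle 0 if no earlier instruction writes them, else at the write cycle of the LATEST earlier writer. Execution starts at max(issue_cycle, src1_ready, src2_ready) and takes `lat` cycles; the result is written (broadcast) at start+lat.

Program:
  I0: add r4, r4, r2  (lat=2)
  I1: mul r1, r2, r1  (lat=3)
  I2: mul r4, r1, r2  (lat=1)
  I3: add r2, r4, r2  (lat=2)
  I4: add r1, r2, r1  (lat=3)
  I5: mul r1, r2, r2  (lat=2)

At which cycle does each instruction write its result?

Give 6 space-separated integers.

Answer: 3 5 6 8 11 10

Derivation:
I0 add r4: issue@1 deps=(None,None) exec_start@1 write@3
I1 mul r1: issue@2 deps=(None,None) exec_start@2 write@5
I2 mul r4: issue@3 deps=(1,None) exec_start@5 write@6
I3 add r2: issue@4 deps=(2,None) exec_start@6 write@8
I4 add r1: issue@5 deps=(3,1) exec_start@8 write@11
I5 mul r1: issue@6 deps=(3,3) exec_start@8 write@10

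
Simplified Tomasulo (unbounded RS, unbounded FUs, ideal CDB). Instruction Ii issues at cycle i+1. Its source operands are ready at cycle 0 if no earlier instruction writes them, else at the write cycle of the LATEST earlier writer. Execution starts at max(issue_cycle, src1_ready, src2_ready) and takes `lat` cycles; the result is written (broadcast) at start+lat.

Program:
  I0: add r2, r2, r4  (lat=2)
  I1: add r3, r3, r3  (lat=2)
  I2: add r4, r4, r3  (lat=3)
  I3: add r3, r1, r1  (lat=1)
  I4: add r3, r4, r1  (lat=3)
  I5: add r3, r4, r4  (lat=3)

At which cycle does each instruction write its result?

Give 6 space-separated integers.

I0 add r2: issue@1 deps=(None,None) exec_start@1 write@3
I1 add r3: issue@2 deps=(None,None) exec_start@2 write@4
I2 add r4: issue@3 deps=(None,1) exec_start@4 write@7
I3 add r3: issue@4 deps=(None,None) exec_start@4 write@5
I4 add r3: issue@5 deps=(2,None) exec_start@7 write@10
I5 add r3: issue@6 deps=(2,2) exec_start@7 write@10

Answer: 3 4 7 5 10 10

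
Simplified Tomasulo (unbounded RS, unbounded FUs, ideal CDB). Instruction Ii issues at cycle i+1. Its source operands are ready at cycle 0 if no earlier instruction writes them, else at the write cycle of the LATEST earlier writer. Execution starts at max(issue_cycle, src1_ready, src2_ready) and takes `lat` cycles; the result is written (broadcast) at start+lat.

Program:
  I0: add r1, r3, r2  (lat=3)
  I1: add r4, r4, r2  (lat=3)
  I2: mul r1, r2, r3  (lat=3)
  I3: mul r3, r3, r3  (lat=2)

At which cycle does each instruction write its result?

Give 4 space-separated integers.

Answer: 4 5 6 6

Derivation:
I0 add r1: issue@1 deps=(None,None) exec_start@1 write@4
I1 add r4: issue@2 deps=(None,None) exec_start@2 write@5
I2 mul r1: issue@3 deps=(None,None) exec_start@3 write@6
I3 mul r3: issue@4 deps=(None,None) exec_start@4 write@6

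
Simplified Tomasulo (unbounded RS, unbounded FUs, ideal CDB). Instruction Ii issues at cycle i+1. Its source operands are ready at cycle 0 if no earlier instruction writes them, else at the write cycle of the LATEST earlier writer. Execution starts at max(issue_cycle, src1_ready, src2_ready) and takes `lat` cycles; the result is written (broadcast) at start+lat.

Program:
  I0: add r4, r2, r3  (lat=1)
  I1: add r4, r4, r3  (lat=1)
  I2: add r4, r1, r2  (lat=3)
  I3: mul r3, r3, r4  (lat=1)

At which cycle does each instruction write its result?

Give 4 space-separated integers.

I0 add r4: issue@1 deps=(None,None) exec_start@1 write@2
I1 add r4: issue@2 deps=(0,None) exec_start@2 write@3
I2 add r4: issue@3 deps=(None,None) exec_start@3 write@6
I3 mul r3: issue@4 deps=(None,2) exec_start@6 write@7

Answer: 2 3 6 7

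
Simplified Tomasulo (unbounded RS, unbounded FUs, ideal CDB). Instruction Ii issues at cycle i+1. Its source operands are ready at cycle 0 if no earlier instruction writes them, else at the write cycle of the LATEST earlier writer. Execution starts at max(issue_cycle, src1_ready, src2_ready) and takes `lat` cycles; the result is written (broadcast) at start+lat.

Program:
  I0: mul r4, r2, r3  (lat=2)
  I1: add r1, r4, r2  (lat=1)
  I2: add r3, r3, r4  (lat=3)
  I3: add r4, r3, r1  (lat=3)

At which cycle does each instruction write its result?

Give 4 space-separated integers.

I0 mul r4: issue@1 deps=(None,None) exec_start@1 write@3
I1 add r1: issue@2 deps=(0,None) exec_start@3 write@4
I2 add r3: issue@3 deps=(None,0) exec_start@3 write@6
I3 add r4: issue@4 deps=(2,1) exec_start@6 write@9

Answer: 3 4 6 9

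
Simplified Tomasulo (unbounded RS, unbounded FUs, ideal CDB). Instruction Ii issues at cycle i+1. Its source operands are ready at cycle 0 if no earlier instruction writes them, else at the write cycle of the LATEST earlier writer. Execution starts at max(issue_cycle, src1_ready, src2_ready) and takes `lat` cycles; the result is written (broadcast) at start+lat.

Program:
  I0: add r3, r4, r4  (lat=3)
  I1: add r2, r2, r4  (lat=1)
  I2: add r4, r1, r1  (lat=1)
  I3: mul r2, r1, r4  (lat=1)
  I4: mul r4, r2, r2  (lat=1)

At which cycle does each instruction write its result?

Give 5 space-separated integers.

Answer: 4 3 4 5 6

Derivation:
I0 add r3: issue@1 deps=(None,None) exec_start@1 write@4
I1 add r2: issue@2 deps=(None,None) exec_start@2 write@3
I2 add r4: issue@3 deps=(None,None) exec_start@3 write@4
I3 mul r2: issue@4 deps=(None,2) exec_start@4 write@5
I4 mul r4: issue@5 deps=(3,3) exec_start@5 write@6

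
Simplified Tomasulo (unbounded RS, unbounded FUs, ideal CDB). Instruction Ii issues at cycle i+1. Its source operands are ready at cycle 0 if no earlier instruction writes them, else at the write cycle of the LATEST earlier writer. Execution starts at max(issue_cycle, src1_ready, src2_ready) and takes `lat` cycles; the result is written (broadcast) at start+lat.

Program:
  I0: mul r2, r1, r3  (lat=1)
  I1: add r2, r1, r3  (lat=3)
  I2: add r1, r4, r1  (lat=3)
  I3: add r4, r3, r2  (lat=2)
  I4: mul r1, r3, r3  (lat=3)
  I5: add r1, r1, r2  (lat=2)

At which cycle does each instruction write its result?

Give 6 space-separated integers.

I0 mul r2: issue@1 deps=(None,None) exec_start@1 write@2
I1 add r2: issue@2 deps=(None,None) exec_start@2 write@5
I2 add r1: issue@3 deps=(None,None) exec_start@3 write@6
I3 add r4: issue@4 deps=(None,1) exec_start@5 write@7
I4 mul r1: issue@5 deps=(None,None) exec_start@5 write@8
I5 add r1: issue@6 deps=(4,1) exec_start@8 write@10

Answer: 2 5 6 7 8 10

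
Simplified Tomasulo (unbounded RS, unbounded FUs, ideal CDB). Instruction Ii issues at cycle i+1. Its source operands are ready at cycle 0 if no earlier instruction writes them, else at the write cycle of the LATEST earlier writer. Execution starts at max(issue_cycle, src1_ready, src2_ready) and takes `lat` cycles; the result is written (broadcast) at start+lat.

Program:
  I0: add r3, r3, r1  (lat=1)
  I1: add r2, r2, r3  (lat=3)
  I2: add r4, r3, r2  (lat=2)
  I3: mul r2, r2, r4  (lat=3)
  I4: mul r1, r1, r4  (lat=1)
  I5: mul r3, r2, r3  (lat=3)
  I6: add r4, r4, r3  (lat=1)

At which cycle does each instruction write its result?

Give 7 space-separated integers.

I0 add r3: issue@1 deps=(None,None) exec_start@1 write@2
I1 add r2: issue@2 deps=(None,0) exec_start@2 write@5
I2 add r4: issue@3 deps=(0,1) exec_start@5 write@7
I3 mul r2: issue@4 deps=(1,2) exec_start@7 write@10
I4 mul r1: issue@5 deps=(None,2) exec_start@7 write@8
I5 mul r3: issue@6 deps=(3,0) exec_start@10 write@13
I6 add r4: issue@7 deps=(2,5) exec_start@13 write@14

Answer: 2 5 7 10 8 13 14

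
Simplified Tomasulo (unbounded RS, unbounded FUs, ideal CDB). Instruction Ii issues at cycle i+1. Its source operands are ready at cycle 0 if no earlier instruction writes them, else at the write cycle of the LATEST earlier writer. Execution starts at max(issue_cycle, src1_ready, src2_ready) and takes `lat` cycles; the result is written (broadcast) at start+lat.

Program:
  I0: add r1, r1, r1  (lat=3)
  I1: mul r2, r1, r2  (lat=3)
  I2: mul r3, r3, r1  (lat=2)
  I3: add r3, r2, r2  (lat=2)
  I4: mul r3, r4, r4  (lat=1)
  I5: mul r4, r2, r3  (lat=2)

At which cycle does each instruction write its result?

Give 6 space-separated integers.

I0 add r1: issue@1 deps=(None,None) exec_start@1 write@4
I1 mul r2: issue@2 deps=(0,None) exec_start@4 write@7
I2 mul r3: issue@3 deps=(None,0) exec_start@4 write@6
I3 add r3: issue@4 deps=(1,1) exec_start@7 write@9
I4 mul r3: issue@5 deps=(None,None) exec_start@5 write@6
I5 mul r4: issue@6 deps=(1,4) exec_start@7 write@9

Answer: 4 7 6 9 6 9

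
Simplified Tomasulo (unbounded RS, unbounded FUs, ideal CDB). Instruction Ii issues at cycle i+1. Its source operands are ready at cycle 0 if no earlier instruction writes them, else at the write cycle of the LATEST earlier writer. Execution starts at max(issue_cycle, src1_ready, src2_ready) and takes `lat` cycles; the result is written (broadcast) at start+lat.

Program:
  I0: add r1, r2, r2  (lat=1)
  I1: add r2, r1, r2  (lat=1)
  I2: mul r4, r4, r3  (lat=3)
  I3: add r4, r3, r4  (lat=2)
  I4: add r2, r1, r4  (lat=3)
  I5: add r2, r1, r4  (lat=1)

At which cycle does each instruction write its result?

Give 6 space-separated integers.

I0 add r1: issue@1 deps=(None,None) exec_start@1 write@2
I1 add r2: issue@2 deps=(0,None) exec_start@2 write@3
I2 mul r4: issue@3 deps=(None,None) exec_start@3 write@6
I3 add r4: issue@4 deps=(None,2) exec_start@6 write@8
I4 add r2: issue@5 deps=(0,3) exec_start@8 write@11
I5 add r2: issue@6 deps=(0,3) exec_start@8 write@9

Answer: 2 3 6 8 11 9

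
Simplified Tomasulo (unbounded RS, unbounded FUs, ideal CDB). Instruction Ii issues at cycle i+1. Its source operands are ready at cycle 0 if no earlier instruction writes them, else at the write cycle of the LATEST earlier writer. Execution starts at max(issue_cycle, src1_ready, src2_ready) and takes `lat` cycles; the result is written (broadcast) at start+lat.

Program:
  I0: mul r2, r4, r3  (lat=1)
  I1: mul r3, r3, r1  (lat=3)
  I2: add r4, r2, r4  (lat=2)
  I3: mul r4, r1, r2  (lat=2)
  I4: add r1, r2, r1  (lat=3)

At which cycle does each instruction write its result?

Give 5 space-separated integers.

Answer: 2 5 5 6 8

Derivation:
I0 mul r2: issue@1 deps=(None,None) exec_start@1 write@2
I1 mul r3: issue@2 deps=(None,None) exec_start@2 write@5
I2 add r4: issue@3 deps=(0,None) exec_start@3 write@5
I3 mul r4: issue@4 deps=(None,0) exec_start@4 write@6
I4 add r1: issue@5 deps=(0,None) exec_start@5 write@8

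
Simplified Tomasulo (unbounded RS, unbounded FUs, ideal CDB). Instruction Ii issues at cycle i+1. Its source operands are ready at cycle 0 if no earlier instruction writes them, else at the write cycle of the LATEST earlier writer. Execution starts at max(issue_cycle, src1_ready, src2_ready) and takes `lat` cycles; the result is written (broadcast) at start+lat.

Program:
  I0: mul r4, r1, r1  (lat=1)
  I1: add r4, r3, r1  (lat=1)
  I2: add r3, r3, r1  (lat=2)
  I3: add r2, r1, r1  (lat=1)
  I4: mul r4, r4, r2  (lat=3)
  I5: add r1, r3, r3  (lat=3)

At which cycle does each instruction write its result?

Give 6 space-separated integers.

Answer: 2 3 5 5 8 9

Derivation:
I0 mul r4: issue@1 deps=(None,None) exec_start@1 write@2
I1 add r4: issue@2 deps=(None,None) exec_start@2 write@3
I2 add r3: issue@3 deps=(None,None) exec_start@3 write@5
I3 add r2: issue@4 deps=(None,None) exec_start@4 write@5
I4 mul r4: issue@5 deps=(1,3) exec_start@5 write@8
I5 add r1: issue@6 deps=(2,2) exec_start@6 write@9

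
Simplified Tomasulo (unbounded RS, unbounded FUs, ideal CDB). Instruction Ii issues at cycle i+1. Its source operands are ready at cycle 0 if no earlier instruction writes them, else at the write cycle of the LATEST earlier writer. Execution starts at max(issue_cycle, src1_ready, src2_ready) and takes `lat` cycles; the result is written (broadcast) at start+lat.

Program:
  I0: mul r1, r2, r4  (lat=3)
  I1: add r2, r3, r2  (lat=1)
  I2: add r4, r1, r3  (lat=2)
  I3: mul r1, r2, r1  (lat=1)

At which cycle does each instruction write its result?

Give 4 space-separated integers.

Answer: 4 3 6 5

Derivation:
I0 mul r1: issue@1 deps=(None,None) exec_start@1 write@4
I1 add r2: issue@2 deps=(None,None) exec_start@2 write@3
I2 add r4: issue@3 deps=(0,None) exec_start@4 write@6
I3 mul r1: issue@4 deps=(1,0) exec_start@4 write@5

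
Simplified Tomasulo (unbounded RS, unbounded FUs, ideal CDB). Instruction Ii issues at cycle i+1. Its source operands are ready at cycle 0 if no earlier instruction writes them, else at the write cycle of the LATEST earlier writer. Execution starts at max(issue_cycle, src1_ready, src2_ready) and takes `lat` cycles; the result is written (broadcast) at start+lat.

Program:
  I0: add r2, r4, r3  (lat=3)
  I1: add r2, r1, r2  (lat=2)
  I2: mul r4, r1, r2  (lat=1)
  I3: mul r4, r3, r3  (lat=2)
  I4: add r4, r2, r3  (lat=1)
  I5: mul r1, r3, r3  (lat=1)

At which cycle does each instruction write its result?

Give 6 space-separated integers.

Answer: 4 6 7 6 7 7

Derivation:
I0 add r2: issue@1 deps=(None,None) exec_start@1 write@4
I1 add r2: issue@2 deps=(None,0) exec_start@4 write@6
I2 mul r4: issue@3 deps=(None,1) exec_start@6 write@7
I3 mul r4: issue@4 deps=(None,None) exec_start@4 write@6
I4 add r4: issue@5 deps=(1,None) exec_start@6 write@7
I5 mul r1: issue@6 deps=(None,None) exec_start@6 write@7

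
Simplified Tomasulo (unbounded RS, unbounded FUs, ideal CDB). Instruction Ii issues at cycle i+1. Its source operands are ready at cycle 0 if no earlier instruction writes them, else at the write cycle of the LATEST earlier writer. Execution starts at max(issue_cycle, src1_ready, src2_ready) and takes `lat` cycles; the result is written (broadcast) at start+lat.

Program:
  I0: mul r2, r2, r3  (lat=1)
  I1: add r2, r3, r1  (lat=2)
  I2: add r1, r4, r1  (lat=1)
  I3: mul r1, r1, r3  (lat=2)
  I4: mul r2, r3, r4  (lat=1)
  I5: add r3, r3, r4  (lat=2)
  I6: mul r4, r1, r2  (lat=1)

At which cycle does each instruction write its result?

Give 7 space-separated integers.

I0 mul r2: issue@1 deps=(None,None) exec_start@1 write@2
I1 add r2: issue@2 deps=(None,None) exec_start@2 write@4
I2 add r1: issue@3 deps=(None,None) exec_start@3 write@4
I3 mul r1: issue@4 deps=(2,None) exec_start@4 write@6
I4 mul r2: issue@5 deps=(None,None) exec_start@5 write@6
I5 add r3: issue@6 deps=(None,None) exec_start@6 write@8
I6 mul r4: issue@7 deps=(3,4) exec_start@7 write@8

Answer: 2 4 4 6 6 8 8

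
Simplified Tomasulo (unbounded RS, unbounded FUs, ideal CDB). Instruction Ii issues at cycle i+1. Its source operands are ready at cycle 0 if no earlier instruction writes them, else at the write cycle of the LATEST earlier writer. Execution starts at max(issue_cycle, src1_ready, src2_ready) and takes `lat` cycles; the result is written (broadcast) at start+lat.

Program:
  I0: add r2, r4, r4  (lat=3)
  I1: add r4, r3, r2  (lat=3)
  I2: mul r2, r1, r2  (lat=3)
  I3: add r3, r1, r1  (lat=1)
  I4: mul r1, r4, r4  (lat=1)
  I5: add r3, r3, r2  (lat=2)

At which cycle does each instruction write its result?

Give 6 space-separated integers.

I0 add r2: issue@1 deps=(None,None) exec_start@1 write@4
I1 add r4: issue@2 deps=(None,0) exec_start@4 write@7
I2 mul r2: issue@3 deps=(None,0) exec_start@4 write@7
I3 add r3: issue@4 deps=(None,None) exec_start@4 write@5
I4 mul r1: issue@5 deps=(1,1) exec_start@7 write@8
I5 add r3: issue@6 deps=(3,2) exec_start@7 write@9

Answer: 4 7 7 5 8 9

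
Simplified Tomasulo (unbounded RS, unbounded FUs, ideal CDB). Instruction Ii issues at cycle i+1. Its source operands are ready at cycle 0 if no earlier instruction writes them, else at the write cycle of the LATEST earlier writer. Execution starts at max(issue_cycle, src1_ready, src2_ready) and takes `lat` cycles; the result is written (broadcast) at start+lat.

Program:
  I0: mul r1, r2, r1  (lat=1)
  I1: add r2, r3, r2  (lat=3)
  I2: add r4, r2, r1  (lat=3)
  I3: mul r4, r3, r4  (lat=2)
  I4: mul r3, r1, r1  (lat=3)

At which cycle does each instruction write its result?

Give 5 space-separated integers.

Answer: 2 5 8 10 8

Derivation:
I0 mul r1: issue@1 deps=(None,None) exec_start@1 write@2
I1 add r2: issue@2 deps=(None,None) exec_start@2 write@5
I2 add r4: issue@3 deps=(1,0) exec_start@5 write@8
I3 mul r4: issue@4 deps=(None,2) exec_start@8 write@10
I4 mul r3: issue@5 deps=(0,0) exec_start@5 write@8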